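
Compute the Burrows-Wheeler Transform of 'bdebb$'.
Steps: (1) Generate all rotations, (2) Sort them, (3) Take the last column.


Rotations (sorted):
  0: $bdebb -> last char: b
  1: b$bdeb -> last char: b
  2: bb$bde -> last char: e
  3: bdebb$ -> last char: $
  4: debb$b -> last char: b
  5: ebb$bd -> last char: d


BWT = bbe$bd


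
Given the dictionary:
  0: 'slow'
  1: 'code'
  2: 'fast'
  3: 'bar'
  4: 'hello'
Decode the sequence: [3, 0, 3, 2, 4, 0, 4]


Look up each index in the dictionary:
  3 -> 'bar'
  0 -> 'slow'
  3 -> 'bar'
  2 -> 'fast'
  4 -> 'hello'
  0 -> 'slow'
  4 -> 'hello'

Decoded: "bar slow bar fast hello slow hello"


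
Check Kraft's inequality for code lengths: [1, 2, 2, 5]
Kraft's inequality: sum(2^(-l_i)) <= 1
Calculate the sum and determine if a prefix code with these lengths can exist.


Sum = 2^(-1) + 2^(-2) + 2^(-2) + 2^(-5)
    = 0.5 + 0.25 + 0.25 + 0.03125
    = 33/32 = 1.03125
Since 1.03125 > 1, Kraft's inequality is NOT satisfied.
A prefix code with these lengths CANNOT exist.

Kraft sum = 1.03125. Not satisfied.


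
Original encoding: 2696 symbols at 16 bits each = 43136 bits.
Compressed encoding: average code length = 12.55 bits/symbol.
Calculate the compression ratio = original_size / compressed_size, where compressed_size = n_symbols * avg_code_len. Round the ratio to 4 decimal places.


original_size = n_symbols * orig_bits = 2696 * 16 = 43136 bits
compressed_size = n_symbols * avg_code_len = 2696 * 12.55 = 33834.8 bits
ratio = original_size / compressed_size = 43136 / 33834.8 = 1.2749

Compression ratio = 1.2749


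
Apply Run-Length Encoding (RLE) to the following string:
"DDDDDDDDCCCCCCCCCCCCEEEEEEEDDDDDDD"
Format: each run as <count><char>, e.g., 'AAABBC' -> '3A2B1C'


Scanning runs left to right:
  i=0: run of 'D' x 8 -> '8D'
  i=8: run of 'C' x 12 -> '12C'
  i=20: run of 'E' x 7 -> '7E'
  i=27: run of 'D' x 7 -> '7D'

RLE = 8D12C7E7D


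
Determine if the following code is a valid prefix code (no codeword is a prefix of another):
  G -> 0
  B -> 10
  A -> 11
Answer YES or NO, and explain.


Checking each pair (does one codeword prefix another?):
  G='0' vs B='10': no prefix
  G='0' vs A='11': no prefix
  B='10' vs G='0': no prefix
  B='10' vs A='11': no prefix
  A='11' vs G='0': no prefix
  A='11' vs B='10': no prefix
No violation found over all pairs.

YES -- this is a valid prefix code. No codeword is a prefix of any other codeword.


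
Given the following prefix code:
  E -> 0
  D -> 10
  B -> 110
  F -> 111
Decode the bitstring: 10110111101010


Decoding step by step:
Bits 10 -> D
Bits 110 -> B
Bits 111 -> F
Bits 10 -> D
Bits 10 -> D
Bits 10 -> D


Decoded message: DBFDDD


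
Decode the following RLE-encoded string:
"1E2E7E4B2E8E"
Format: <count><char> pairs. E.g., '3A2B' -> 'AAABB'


Expanding each <count><char> pair:
  1E -> 'E'
  2E -> 'EE'
  7E -> 'EEEEEEE'
  4B -> 'BBBB'
  2E -> 'EE'
  8E -> 'EEEEEEEE'

Decoded = EEEEEEEEEEBBBBEEEEEEEEEE


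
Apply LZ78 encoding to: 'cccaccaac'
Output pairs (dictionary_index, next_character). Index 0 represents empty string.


LZ78 encoding steps:
Dictionary: {0: ''}
Step 1: w='' (idx 0), next='c' -> output (0, 'c'), add 'c' as idx 1
Step 2: w='c' (idx 1), next='c' -> output (1, 'c'), add 'cc' as idx 2
Step 3: w='' (idx 0), next='a' -> output (0, 'a'), add 'a' as idx 3
Step 4: w='cc' (idx 2), next='a' -> output (2, 'a'), add 'cca' as idx 4
Step 5: w='a' (idx 3), next='c' -> output (3, 'c'), add 'ac' as idx 5


Encoded: [(0, 'c'), (1, 'c'), (0, 'a'), (2, 'a'), (3, 'c')]


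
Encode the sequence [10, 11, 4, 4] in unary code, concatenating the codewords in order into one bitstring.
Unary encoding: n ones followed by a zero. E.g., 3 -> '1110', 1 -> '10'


Encode each number as n ones followed by a terminating 0:
  10 -> 11111111110 (11 bits)
  11 -> 111111111110 (12 bits)
  4 -> 11110 (5 bits)
  4 -> 11110 (5 bits)
Total length = 11 + 12 + 5 + 5 = 33 bits.

Unary([10, 11, 4, 4]) = 111111111101111111111101111011110 (33 bits)


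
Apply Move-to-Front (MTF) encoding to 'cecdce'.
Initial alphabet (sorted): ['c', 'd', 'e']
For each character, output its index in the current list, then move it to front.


MTF encoding:
'c': index 0 in ['c', 'd', 'e'] -> ['c', 'd', 'e']
'e': index 2 in ['c', 'd', 'e'] -> ['e', 'c', 'd']
'c': index 1 in ['e', 'c', 'd'] -> ['c', 'e', 'd']
'd': index 2 in ['c', 'e', 'd'] -> ['d', 'c', 'e']
'c': index 1 in ['d', 'c', 'e'] -> ['c', 'd', 'e']
'e': index 2 in ['c', 'd', 'e'] -> ['e', 'c', 'd']


Output: [0, 2, 1, 2, 1, 2]


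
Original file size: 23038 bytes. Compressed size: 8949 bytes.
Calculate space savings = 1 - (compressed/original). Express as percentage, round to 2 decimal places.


ratio = compressed/original = 8949/23038 = 0.388445
savings = 1 - ratio = 1 - 0.388445 = 0.611555
as a percentage: 0.611555 * 100 = 61.16%

Space savings = 1 - 8949/23038 = 61.16%


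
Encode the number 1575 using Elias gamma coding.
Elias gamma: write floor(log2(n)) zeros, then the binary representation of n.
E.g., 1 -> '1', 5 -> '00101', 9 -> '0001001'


num_bits = floor(log2(1575)) + 1 = 11
leading_zeros = num_bits - 1 = 10
binary(1575) = 11000100111

Elias gamma(1575) = '0000000000' + '11000100111' = 000000000011000100111 (21 bits)


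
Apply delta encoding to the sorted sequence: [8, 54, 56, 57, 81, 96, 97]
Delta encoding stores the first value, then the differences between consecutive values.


First value: 8
Deltas:
  54 - 8 = 46
  56 - 54 = 2
  57 - 56 = 1
  81 - 57 = 24
  96 - 81 = 15
  97 - 96 = 1


Delta encoded: [8, 46, 2, 1, 24, 15, 1]


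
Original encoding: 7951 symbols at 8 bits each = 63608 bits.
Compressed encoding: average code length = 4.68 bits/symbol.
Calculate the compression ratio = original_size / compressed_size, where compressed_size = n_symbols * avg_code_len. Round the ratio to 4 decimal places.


original_size = n_symbols * orig_bits = 7951 * 8 = 63608 bits
compressed_size = n_symbols * avg_code_len = 7951 * 4.68 = 37210.68 bits
ratio = original_size / compressed_size = 63608 / 37210.68 = 1.7094

Compression ratio = 1.7094


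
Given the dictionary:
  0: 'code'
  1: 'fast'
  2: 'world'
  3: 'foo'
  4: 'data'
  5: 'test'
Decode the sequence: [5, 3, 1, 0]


Look up each index in the dictionary:
  5 -> 'test'
  3 -> 'foo'
  1 -> 'fast'
  0 -> 'code'

Decoded: "test foo fast code"


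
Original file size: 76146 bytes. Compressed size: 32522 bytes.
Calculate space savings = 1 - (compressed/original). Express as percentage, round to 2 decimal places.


ratio = compressed/original = 32522/76146 = 0.427101
savings = 1 - ratio = 1 - 0.427101 = 0.572899
as a percentage: 0.572899 * 100 = 57.29%

Space savings = 1 - 32522/76146 = 57.29%


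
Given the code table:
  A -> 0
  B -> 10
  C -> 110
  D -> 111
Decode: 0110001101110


Decoding:
0 -> A
110 -> C
0 -> A
0 -> A
110 -> C
111 -> D
0 -> A


Result: ACAACDA


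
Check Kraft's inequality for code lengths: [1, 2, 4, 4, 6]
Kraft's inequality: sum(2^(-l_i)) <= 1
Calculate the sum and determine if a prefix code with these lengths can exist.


Sum = 2^(-1) + 2^(-2) + 2^(-4) + 2^(-4) + 2^(-6)
    = 0.5 + 0.25 + 0.0625 + 0.0625 + 0.015625
    = 57/64 = 0.890625
Since 0.890625 <= 1, Kraft's inequality IS satisfied.
A prefix code with these lengths CAN exist.

Kraft sum = 0.890625. Satisfied.


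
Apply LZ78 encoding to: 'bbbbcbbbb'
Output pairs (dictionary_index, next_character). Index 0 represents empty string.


LZ78 encoding steps:
Dictionary: {0: ''}
Step 1: w='' (idx 0), next='b' -> output (0, 'b'), add 'b' as idx 1
Step 2: w='b' (idx 1), next='b' -> output (1, 'b'), add 'bb' as idx 2
Step 3: w='b' (idx 1), next='c' -> output (1, 'c'), add 'bc' as idx 3
Step 4: w='bb' (idx 2), next='b' -> output (2, 'b'), add 'bbb' as idx 4
Step 5: w='b' (idx 1), end of input -> output (1, '')


Encoded: [(0, 'b'), (1, 'b'), (1, 'c'), (2, 'b'), (1, '')]


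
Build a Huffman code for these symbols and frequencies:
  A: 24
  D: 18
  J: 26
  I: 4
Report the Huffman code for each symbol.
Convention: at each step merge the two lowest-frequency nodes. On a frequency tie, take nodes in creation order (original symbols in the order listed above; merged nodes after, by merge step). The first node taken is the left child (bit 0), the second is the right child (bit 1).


Huffman tree construction:
Step 1: Merge I(4) + D(18) = 22
Step 2: Merge (I+D)(22) + A(24) = 46
Step 3: Merge J(26) + ((I+D)+A)(46) = 72
Read each symbol's code off the tree from the root (left child = 0, right child = 1).

Codes:
  A: 11 (length 2)
  D: 101 (length 3)
  J: 0 (length 1)
  I: 100 (length 3)
Average code length: 140/72 = 1.9444 bits/symbol


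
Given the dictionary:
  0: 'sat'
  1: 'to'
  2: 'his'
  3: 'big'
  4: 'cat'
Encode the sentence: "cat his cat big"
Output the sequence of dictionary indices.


Look up each word in the dictionary:
  'cat' -> 4
  'his' -> 2
  'cat' -> 4
  'big' -> 3

Encoded: [4, 2, 4, 3]


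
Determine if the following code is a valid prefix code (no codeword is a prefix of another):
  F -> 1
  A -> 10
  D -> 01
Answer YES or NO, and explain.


Checking each pair (does one codeword prefix another?):
  F='1' vs A='10': prefix -- VIOLATION

NO -- this is NOT a valid prefix code. F (1) is a prefix of A (10).


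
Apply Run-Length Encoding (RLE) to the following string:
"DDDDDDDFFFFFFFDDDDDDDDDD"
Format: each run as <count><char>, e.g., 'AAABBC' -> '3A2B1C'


Scanning runs left to right:
  i=0: run of 'D' x 7 -> '7D'
  i=7: run of 'F' x 7 -> '7F'
  i=14: run of 'D' x 10 -> '10D'

RLE = 7D7F10D


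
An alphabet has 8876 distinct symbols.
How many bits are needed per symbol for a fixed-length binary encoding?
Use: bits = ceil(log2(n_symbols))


log2(8876) = 13.1157
Bracket: 2^13 = 8192 < 8876 <= 2^14 = 16384
So ceil(log2(8876)) = 14

bits = ceil(log2(8876)) = ceil(13.1157) = 14 bits


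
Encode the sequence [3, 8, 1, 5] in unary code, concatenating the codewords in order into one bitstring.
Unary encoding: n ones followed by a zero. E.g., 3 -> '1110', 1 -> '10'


Encode each number as n ones followed by a terminating 0:
  3 -> 1110 (4 bits)
  8 -> 111111110 (9 bits)
  1 -> 10 (2 bits)
  5 -> 111110 (6 bits)
Total length = 4 + 9 + 2 + 6 = 21 bits.

Unary([3, 8, 1, 5]) = 111011111111010111110 (21 bits)


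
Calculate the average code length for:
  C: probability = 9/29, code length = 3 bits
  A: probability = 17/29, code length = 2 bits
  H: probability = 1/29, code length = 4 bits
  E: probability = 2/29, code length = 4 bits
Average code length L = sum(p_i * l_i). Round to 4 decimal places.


Weighted contributions p_i * l_i:
  C: (9/29) * 3 = 27/29
  A: (17/29) * 2 = 34/29
  H: (1/29) * 4 = 4/29
  E: (2/29) * 4 = 8/29
Sum = (27 + 34 + 4 + 8)/29 = 73/29

L = 73/29 = 2.5172 bits/symbol


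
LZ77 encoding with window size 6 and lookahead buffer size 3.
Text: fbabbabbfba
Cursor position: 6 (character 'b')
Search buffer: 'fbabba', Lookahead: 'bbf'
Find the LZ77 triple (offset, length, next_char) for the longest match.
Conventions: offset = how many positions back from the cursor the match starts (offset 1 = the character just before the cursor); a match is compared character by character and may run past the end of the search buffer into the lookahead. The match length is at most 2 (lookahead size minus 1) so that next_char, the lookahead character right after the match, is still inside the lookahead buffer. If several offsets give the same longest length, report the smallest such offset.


Try each offset into the search buffer:
  offset=1 (pos 5, char 'a'): match length 0
  offset=2 (pos 4, char 'b'): match length 1
  offset=3 (pos 3, char 'b'): match length 2
  offset=4 (pos 2, char 'a'): match length 0
  offset=5 (pos 1, char 'b'): match length 1
  offset=6 (pos 0, char 'f'): match length 0
Longest match has length 2 at offset 3.
next_char = character at position 6 + 2 = 8 -> 'f'

Best match: offset=3, length=2 (matching 'bb' starting at position 3)
LZ77 triple: (3, 2, 'f')


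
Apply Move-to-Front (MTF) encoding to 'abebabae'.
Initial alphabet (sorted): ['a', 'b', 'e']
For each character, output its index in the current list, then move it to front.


MTF encoding:
'a': index 0 in ['a', 'b', 'e'] -> ['a', 'b', 'e']
'b': index 1 in ['a', 'b', 'e'] -> ['b', 'a', 'e']
'e': index 2 in ['b', 'a', 'e'] -> ['e', 'b', 'a']
'b': index 1 in ['e', 'b', 'a'] -> ['b', 'e', 'a']
'a': index 2 in ['b', 'e', 'a'] -> ['a', 'b', 'e']
'b': index 1 in ['a', 'b', 'e'] -> ['b', 'a', 'e']
'a': index 1 in ['b', 'a', 'e'] -> ['a', 'b', 'e']
'e': index 2 in ['a', 'b', 'e'] -> ['e', 'a', 'b']


Output: [0, 1, 2, 1, 2, 1, 1, 2]


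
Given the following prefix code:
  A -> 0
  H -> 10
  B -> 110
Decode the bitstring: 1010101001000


Decoding step by step:
Bits 10 -> H
Bits 10 -> H
Bits 10 -> H
Bits 10 -> H
Bits 0 -> A
Bits 10 -> H
Bits 0 -> A
Bits 0 -> A


Decoded message: HHHHAHAA


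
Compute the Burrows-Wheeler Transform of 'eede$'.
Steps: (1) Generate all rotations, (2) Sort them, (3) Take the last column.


Rotations (sorted):
  0: $eede -> last char: e
  1: de$ee -> last char: e
  2: e$eed -> last char: d
  3: ede$e -> last char: e
  4: eede$ -> last char: $


BWT = eede$


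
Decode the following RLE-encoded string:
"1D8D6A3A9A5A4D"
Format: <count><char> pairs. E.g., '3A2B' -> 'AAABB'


Expanding each <count><char> pair:
  1D -> 'D'
  8D -> 'DDDDDDDD'
  6A -> 'AAAAAA'
  3A -> 'AAA'
  9A -> 'AAAAAAAAA'
  5A -> 'AAAAA'
  4D -> 'DDDD'

Decoded = DDDDDDDDDAAAAAAAAAAAAAAAAAAAAAAADDDD


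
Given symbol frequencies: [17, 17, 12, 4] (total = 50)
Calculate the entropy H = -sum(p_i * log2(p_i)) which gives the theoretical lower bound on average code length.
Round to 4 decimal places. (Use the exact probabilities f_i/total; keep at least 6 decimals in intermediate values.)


Per-symbol terms -p_i * log2(p_i) with p_i = f_i/50:
  p = 17/50 = 0.340000: log2(p) = -1.556393, -p*log2(p) = 0.529174
  p = 17/50 = 0.340000: log2(p) = -1.556393, -p*log2(p) = 0.529174
  p = 12/50 = 0.240000: log2(p) = -2.058894, -p*log2(p) = 0.494134
  p = 4/50 = 0.080000: log2(p) = -3.643856, -p*log2(p) = 0.291508
H = 0.529174 + 0.529174 + 0.494134 + 0.291508 = 1.843990

H = 1.844 bits/symbol


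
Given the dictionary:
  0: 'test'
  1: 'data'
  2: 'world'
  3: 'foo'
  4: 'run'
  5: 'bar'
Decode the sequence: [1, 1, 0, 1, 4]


Look up each index in the dictionary:
  1 -> 'data'
  1 -> 'data'
  0 -> 'test'
  1 -> 'data'
  4 -> 'run'

Decoded: "data data test data run"


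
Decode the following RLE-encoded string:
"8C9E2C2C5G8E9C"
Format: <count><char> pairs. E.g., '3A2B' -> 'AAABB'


Expanding each <count><char> pair:
  8C -> 'CCCCCCCC'
  9E -> 'EEEEEEEEE'
  2C -> 'CC'
  2C -> 'CC'
  5G -> 'GGGGG'
  8E -> 'EEEEEEEE'
  9C -> 'CCCCCCCCC'

Decoded = CCCCCCCCEEEEEEEEECCCCGGGGGEEEEEEEECCCCCCCCC


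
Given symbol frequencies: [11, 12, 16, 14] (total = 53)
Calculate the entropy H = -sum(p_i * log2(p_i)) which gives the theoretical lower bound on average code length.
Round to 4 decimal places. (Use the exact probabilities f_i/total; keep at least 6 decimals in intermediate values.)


Per-symbol terms -p_i * log2(p_i) with p_i = f_i/53:
  p = 11/53 = 0.207547: log2(p) = -2.268489, -p*log2(p) = 0.470818
  p = 12/53 = 0.226415: log2(p) = -2.142958, -p*log2(p) = 0.485198
  p = 16/53 = 0.301887: log2(p) = -1.727920, -p*log2(p) = 0.521636
  p = 14/53 = 0.264151: log2(p) = -1.920566, -p*log2(p) = 0.507319
H = 0.470818 + 0.485198 + 0.521636 + 0.507319 = 1.984971

H = 1.985 bits/symbol


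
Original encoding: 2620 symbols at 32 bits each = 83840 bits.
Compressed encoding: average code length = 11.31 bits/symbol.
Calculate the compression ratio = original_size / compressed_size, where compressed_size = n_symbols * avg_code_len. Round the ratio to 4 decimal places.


original_size = n_symbols * orig_bits = 2620 * 32 = 83840 bits
compressed_size = n_symbols * avg_code_len = 2620 * 11.31 = 29632.2 bits
ratio = original_size / compressed_size = 83840 / 29632.2 = 2.8294

Compression ratio = 2.8294


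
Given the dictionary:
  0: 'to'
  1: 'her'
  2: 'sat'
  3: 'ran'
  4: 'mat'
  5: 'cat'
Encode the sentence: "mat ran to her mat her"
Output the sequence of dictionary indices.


Look up each word in the dictionary:
  'mat' -> 4
  'ran' -> 3
  'to' -> 0
  'her' -> 1
  'mat' -> 4
  'her' -> 1

Encoded: [4, 3, 0, 1, 4, 1]


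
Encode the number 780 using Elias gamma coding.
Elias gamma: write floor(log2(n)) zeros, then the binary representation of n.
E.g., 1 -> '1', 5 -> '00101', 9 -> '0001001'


num_bits = floor(log2(780)) + 1 = 10
leading_zeros = num_bits - 1 = 9
binary(780) = 1100001100

Elias gamma(780) = '000000000' + '1100001100' = 0000000001100001100 (19 bits)


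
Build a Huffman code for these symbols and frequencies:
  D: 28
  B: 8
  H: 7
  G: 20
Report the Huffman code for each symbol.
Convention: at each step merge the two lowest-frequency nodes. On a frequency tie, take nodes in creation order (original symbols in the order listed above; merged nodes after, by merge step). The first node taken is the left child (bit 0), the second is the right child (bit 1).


Huffman tree construction:
Step 1: Merge H(7) + B(8) = 15
Step 2: Merge (H+B)(15) + G(20) = 35
Step 3: Merge D(28) + ((H+B)+G)(35) = 63
Read each symbol's code off the tree from the root (left child = 0, right child = 1).

Codes:
  D: 0 (length 1)
  B: 101 (length 3)
  H: 100 (length 3)
  G: 11 (length 2)
Average code length: 113/63 = 1.7937 bits/symbol


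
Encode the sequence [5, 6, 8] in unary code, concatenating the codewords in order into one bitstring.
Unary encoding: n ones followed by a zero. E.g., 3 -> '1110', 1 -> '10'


Encode each number as n ones followed by a terminating 0:
  5 -> 111110 (6 bits)
  6 -> 1111110 (7 bits)
  8 -> 111111110 (9 bits)
Total length = 6 + 7 + 9 = 22 bits.

Unary([5, 6, 8]) = 1111101111110111111110 (22 bits)


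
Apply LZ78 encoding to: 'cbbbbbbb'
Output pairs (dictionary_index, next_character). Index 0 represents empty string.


LZ78 encoding steps:
Dictionary: {0: ''}
Step 1: w='' (idx 0), next='c' -> output (0, 'c'), add 'c' as idx 1
Step 2: w='' (idx 0), next='b' -> output (0, 'b'), add 'b' as idx 2
Step 3: w='b' (idx 2), next='b' -> output (2, 'b'), add 'bb' as idx 3
Step 4: w='bb' (idx 3), next='b' -> output (3, 'b'), add 'bbb' as idx 4
Step 5: w='b' (idx 2), end of input -> output (2, '')


Encoded: [(0, 'c'), (0, 'b'), (2, 'b'), (3, 'b'), (2, '')]


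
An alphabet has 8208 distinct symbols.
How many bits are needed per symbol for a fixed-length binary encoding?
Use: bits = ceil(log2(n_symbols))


log2(8208) = 13.0028
Bracket: 2^13 = 8192 < 8208 <= 2^14 = 16384
So ceil(log2(8208)) = 14

bits = ceil(log2(8208)) = ceil(13.0028) = 14 bits


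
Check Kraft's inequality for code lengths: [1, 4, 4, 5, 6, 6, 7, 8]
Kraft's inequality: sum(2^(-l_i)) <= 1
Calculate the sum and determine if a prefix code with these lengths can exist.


Sum = 2^(-1) + 2^(-4) + 2^(-4) + 2^(-5) + 2^(-6) + 2^(-6) + 2^(-7) + 2^(-8)
    = 0.5 + 0.0625 + 0.0625 + 0.03125 + 0.015625 + 0.015625 + 0.0078125 + 0.00390625
    = 179/256 = 0.69921875
Since 0.69921875 <= 1, Kraft's inequality IS satisfied.
A prefix code with these lengths CAN exist.

Kraft sum = 0.69921875. Satisfied.


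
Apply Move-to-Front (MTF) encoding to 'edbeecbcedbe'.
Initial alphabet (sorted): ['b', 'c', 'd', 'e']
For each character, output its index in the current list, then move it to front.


MTF encoding:
'e': index 3 in ['b', 'c', 'd', 'e'] -> ['e', 'b', 'c', 'd']
'd': index 3 in ['e', 'b', 'c', 'd'] -> ['d', 'e', 'b', 'c']
'b': index 2 in ['d', 'e', 'b', 'c'] -> ['b', 'd', 'e', 'c']
'e': index 2 in ['b', 'd', 'e', 'c'] -> ['e', 'b', 'd', 'c']
'e': index 0 in ['e', 'b', 'd', 'c'] -> ['e', 'b', 'd', 'c']
'c': index 3 in ['e', 'b', 'd', 'c'] -> ['c', 'e', 'b', 'd']
'b': index 2 in ['c', 'e', 'b', 'd'] -> ['b', 'c', 'e', 'd']
'c': index 1 in ['b', 'c', 'e', 'd'] -> ['c', 'b', 'e', 'd']
'e': index 2 in ['c', 'b', 'e', 'd'] -> ['e', 'c', 'b', 'd']
'd': index 3 in ['e', 'c', 'b', 'd'] -> ['d', 'e', 'c', 'b']
'b': index 3 in ['d', 'e', 'c', 'b'] -> ['b', 'd', 'e', 'c']
'e': index 2 in ['b', 'd', 'e', 'c'] -> ['e', 'b', 'd', 'c']


Output: [3, 3, 2, 2, 0, 3, 2, 1, 2, 3, 3, 2]


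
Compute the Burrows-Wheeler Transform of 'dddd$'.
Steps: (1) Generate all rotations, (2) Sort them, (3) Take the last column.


Rotations (sorted):
  0: $dddd -> last char: d
  1: d$ddd -> last char: d
  2: dd$dd -> last char: d
  3: ddd$d -> last char: d
  4: dddd$ -> last char: $


BWT = dddd$


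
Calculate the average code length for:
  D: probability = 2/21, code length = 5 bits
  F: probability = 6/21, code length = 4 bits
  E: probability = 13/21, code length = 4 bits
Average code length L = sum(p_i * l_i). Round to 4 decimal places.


Weighted contributions p_i * l_i:
  D: (2/21) * 5 = 10/21
  F: (6/21) * 4 = 24/21
  E: (13/21) * 4 = 52/21
Sum = (10 + 24 + 52)/21 = 86/21

L = 86/21 = 4.0952 bits/symbol


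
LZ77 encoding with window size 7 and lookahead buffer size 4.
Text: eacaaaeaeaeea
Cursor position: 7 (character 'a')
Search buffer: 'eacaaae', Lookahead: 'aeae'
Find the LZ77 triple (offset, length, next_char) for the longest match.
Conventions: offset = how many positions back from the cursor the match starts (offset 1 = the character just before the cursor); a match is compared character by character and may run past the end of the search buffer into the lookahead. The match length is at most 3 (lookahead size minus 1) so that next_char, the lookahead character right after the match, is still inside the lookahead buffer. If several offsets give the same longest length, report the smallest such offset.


Try each offset into the search buffer:
  offset=1 (pos 6, char 'e'): match length 0
  offset=2 (pos 5, char 'a'): match length 3
  offset=3 (pos 4, char 'a'): match length 1
  offset=4 (pos 3, char 'a'): match length 1
  offset=5 (pos 2, char 'c'): match length 0
  offset=6 (pos 1, char 'a'): match length 1
  offset=7 (pos 0, char 'e'): match length 0
Longest match has length 3 at offset 2.
next_char = character at position 7 + 3 = 10 -> 'e'

Best match: offset=2, length=3 (matching 'aea' starting at position 5)
LZ77 triple: (2, 3, 'e')


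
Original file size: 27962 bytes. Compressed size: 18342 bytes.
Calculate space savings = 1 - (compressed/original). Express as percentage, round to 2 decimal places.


ratio = compressed/original = 18342/27962 = 0.655962
savings = 1 - ratio = 1 - 0.655962 = 0.344038
as a percentage: 0.344038 * 100 = 34.4%

Space savings = 1 - 18342/27962 = 34.4%


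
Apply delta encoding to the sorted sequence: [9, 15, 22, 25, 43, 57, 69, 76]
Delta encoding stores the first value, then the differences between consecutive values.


First value: 9
Deltas:
  15 - 9 = 6
  22 - 15 = 7
  25 - 22 = 3
  43 - 25 = 18
  57 - 43 = 14
  69 - 57 = 12
  76 - 69 = 7


Delta encoded: [9, 6, 7, 3, 18, 14, 12, 7]


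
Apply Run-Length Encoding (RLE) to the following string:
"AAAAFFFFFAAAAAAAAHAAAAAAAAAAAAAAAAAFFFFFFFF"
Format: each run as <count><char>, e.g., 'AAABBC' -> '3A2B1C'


Scanning runs left to right:
  i=0: run of 'A' x 4 -> '4A'
  i=4: run of 'F' x 5 -> '5F'
  i=9: run of 'A' x 8 -> '8A'
  i=17: run of 'H' x 1 -> '1H'
  i=18: run of 'A' x 17 -> '17A'
  i=35: run of 'F' x 8 -> '8F'

RLE = 4A5F8A1H17A8F


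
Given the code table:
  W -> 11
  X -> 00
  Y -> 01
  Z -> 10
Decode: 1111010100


Decoding:
11 -> W
11 -> W
01 -> Y
01 -> Y
00 -> X


Result: WWYYX


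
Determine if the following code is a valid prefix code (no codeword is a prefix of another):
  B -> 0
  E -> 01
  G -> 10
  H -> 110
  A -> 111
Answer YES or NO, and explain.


Checking each pair (does one codeword prefix another?):
  B='0' vs E='01': prefix -- VIOLATION

NO -- this is NOT a valid prefix code. B (0) is a prefix of E (01).


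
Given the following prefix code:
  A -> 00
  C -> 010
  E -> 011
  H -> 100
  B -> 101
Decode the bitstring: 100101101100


Decoding step by step:
Bits 100 -> H
Bits 101 -> B
Bits 101 -> B
Bits 100 -> H


Decoded message: HBBH


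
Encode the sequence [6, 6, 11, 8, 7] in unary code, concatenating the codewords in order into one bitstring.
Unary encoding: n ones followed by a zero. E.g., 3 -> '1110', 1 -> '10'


Encode each number as n ones followed by a terminating 0:
  6 -> 1111110 (7 bits)
  6 -> 1111110 (7 bits)
  11 -> 111111111110 (12 bits)
  8 -> 111111110 (9 bits)
  7 -> 11111110 (8 bits)
Total length = 7 + 7 + 12 + 9 + 8 = 43 bits.

Unary([6, 6, 11, 8, 7]) = 1111110111111011111111111011111111011111110 (43 bits)


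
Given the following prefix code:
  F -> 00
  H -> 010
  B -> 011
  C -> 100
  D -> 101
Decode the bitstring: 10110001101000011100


Decoding step by step:
Bits 101 -> D
Bits 100 -> C
Bits 011 -> B
Bits 010 -> H
Bits 00 -> F
Bits 011 -> B
Bits 100 -> C


Decoded message: DCBHFBC


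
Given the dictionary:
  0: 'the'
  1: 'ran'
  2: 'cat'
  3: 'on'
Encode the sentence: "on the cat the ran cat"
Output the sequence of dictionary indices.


Look up each word in the dictionary:
  'on' -> 3
  'the' -> 0
  'cat' -> 2
  'the' -> 0
  'ran' -> 1
  'cat' -> 2

Encoded: [3, 0, 2, 0, 1, 2]


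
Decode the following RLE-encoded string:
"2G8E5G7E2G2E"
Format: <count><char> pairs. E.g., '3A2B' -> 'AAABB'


Expanding each <count><char> pair:
  2G -> 'GG'
  8E -> 'EEEEEEEE'
  5G -> 'GGGGG'
  7E -> 'EEEEEEE'
  2G -> 'GG'
  2E -> 'EE'

Decoded = GGEEEEEEEEGGGGGEEEEEEEGGEE


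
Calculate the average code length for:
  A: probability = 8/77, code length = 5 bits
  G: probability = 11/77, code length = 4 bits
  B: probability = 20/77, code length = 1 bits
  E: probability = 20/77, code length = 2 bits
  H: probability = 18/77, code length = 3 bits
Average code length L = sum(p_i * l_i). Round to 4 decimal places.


Weighted contributions p_i * l_i:
  A: (8/77) * 5 = 40/77
  G: (11/77) * 4 = 44/77
  B: (20/77) * 1 = 20/77
  E: (20/77) * 2 = 40/77
  H: (18/77) * 3 = 54/77
Sum = (40 + 44 + 20 + 40 + 54)/77 = 198/77

L = 198/77 = 2.5714 bits/symbol


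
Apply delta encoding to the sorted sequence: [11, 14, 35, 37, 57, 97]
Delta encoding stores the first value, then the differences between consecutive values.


First value: 11
Deltas:
  14 - 11 = 3
  35 - 14 = 21
  37 - 35 = 2
  57 - 37 = 20
  97 - 57 = 40


Delta encoded: [11, 3, 21, 2, 20, 40]


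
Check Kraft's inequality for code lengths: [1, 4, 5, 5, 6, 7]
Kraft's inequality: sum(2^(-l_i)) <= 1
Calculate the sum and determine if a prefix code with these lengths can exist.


Sum = 2^(-1) + 2^(-4) + 2^(-5) + 2^(-5) + 2^(-6) + 2^(-7)
    = 0.5 + 0.0625 + 0.03125 + 0.03125 + 0.015625 + 0.0078125
    = 83/128 = 0.6484375
Since 0.6484375 <= 1, Kraft's inequality IS satisfied.
A prefix code with these lengths CAN exist.

Kraft sum = 0.6484375. Satisfied.


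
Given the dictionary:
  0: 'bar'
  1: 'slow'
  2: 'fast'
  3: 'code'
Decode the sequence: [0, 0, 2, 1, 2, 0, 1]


Look up each index in the dictionary:
  0 -> 'bar'
  0 -> 'bar'
  2 -> 'fast'
  1 -> 'slow'
  2 -> 'fast'
  0 -> 'bar'
  1 -> 'slow'

Decoded: "bar bar fast slow fast bar slow"


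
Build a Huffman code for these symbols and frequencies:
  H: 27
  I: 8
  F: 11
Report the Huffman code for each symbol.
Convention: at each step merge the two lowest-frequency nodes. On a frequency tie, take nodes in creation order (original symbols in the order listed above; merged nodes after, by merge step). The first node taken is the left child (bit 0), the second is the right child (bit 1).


Huffman tree construction:
Step 1: Merge I(8) + F(11) = 19
Step 2: Merge (I+F)(19) + H(27) = 46
Read each symbol's code off the tree from the root (left child = 0, right child = 1).

Codes:
  H: 1 (length 1)
  I: 00 (length 2)
  F: 01 (length 2)
Average code length: 65/46 = 1.4130 bits/symbol


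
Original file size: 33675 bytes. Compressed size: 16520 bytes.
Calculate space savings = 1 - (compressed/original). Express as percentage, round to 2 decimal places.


ratio = compressed/original = 16520/33675 = 0.490572
savings = 1 - ratio = 1 - 0.490572 = 0.509428
as a percentage: 0.509428 * 100 = 50.94%

Space savings = 1 - 16520/33675 = 50.94%


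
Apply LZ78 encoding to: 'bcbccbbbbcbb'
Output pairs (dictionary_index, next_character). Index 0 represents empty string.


LZ78 encoding steps:
Dictionary: {0: ''}
Step 1: w='' (idx 0), next='b' -> output (0, 'b'), add 'b' as idx 1
Step 2: w='' (idx 0), next='c' -> output (0, 'c'), add 'c' as idx 2
Step 3: w='b' (idx 1), next='c' -> output (1, 'c'), add 'bc' as idx 3
Step 4: w='c' (idx 2), next='b' -> output (2, 'b'), add 'cb' as idx 4
Step 5: w='b' (idx 1), next='b' -> output (1, 'b'), add 'bb' as idx 5
Step 6: w='bc' (idx 3), next='b' -> output (3, 'b'), add 'bcb' as idx 6
Step 7: w='b' (idx 1), end of input -> output (1, '')


Encoded: [(0, 'b'), (0, 'c'), (1, 'c'), (2, 'b'), (1, 'b'), (3, 'b'), (1, '')]


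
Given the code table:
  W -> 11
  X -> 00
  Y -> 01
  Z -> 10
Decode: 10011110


Decoding:
10 -> Z
01 -> Y
11 -> W
10 -> Z


Result: ZYWZ


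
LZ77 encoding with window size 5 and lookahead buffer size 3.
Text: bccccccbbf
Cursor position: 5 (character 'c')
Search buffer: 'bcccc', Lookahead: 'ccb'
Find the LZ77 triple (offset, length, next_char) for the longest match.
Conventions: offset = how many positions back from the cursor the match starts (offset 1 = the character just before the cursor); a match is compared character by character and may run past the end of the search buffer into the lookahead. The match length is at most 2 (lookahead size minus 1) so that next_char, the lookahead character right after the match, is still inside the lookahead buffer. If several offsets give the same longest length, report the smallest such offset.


Try each offset into the search buffer:
  offset=1 (pos 4, char 'c'): match length 2
  offset=2 (pos 3, char 'c'): match length 2
  offset=3 (pos 2, char 'c'): match length 2
  offset=4 (pos 1, char 'c'): match length 2
  offset=5 (pos 0, char 'b'): match length 0
Longest match has length 2, found at offsets 1, 2, 3, 4; take the smallest, offset 1.
next_char = character at position 5 + 2 = 7 -> 'b'

Best match: offset=1, length=2 (matching 'cc' starting at position 4)
LZ77 triple: (1, 2, 'b')


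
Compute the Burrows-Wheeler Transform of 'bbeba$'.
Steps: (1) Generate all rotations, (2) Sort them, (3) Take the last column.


Rotations (sorted):
  0: $bbeba -> last char: a
  1: a$bbeb -> last char: b
  2: ba$bbe -> last char: e
  3: bbeba$ -> last char: $
  4: beba$b -> last char: b
  5: eba$bb -> last char: b


BWT = abe$bb


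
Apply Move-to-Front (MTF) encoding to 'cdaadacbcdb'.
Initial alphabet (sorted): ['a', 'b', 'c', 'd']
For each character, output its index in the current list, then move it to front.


MTF encoding:
'c': index 2 in ['a', 'b', 'c', 'd'] -> ['c', 'a', 'b', 'd']
'd': index 3 in ['c', 'a', 'b', 'd'] -> ['d', 'c', 'a', 'b']
'a': index 2 in ['d', 'c', 'a', 'b'] -> ['a', 'd', 'c', 'b']
'a': index 0 in ['a', 'd', 'c', 'b'] -> ['a', 'd', 'c', 'b']
'd': index 1 in ['a', 'd', 'c', 'b'] -> ['d', 'a', 'c', 'b']
'a': index 1 in ['d', 'a', 'c', 'b'] -> ['a', 'd', 'c', 'b']
'c': index 2 in ['a', 'd', 'c', 'b'] -> ['c', 'a', 'd', 'b']
'b': index 3 in ['c', 'a', 'd', 'b'] -> ['b', 'c', 'a', 'd']
'c': index 1 in ['b', 'c', 'a', 'd'] -> ['c', 'b', 'a', 'd']
'd': index 3 in ['c', 'b', 'a', 'd'] -> ['d', 'c', 'b', 'a']
'b': index 2 in ['d', 'c', 'b', 'a'] -> ['b', 'd', 'c', 'a']


Output: [2, 3, 2, 0, 1, 1, 2, 3, 1, 3, 2]


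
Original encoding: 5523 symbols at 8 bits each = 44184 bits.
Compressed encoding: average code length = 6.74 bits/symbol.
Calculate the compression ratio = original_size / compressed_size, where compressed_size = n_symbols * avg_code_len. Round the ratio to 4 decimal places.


original_size = n_symbols * orig_bits = 5523 * 8 = 44184 bits
compressed_size = n_symbols * avg_code_len = 5523 * 6.74 = 37225.02 bits
ratio = original_size / compressed_size = 44184 / 37225.02 = 1.1869

Compression ratio = 1.1869


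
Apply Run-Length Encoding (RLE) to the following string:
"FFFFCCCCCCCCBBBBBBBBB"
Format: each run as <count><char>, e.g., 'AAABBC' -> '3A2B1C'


Scanning runs left to right:
  i=0: run of 'F' x 4 -> '4F'
  i=4: run of 'C' x 8 -> '8C'
  i=12: run of 'B' x 9 -> '9B'

RLE = 4F8C9B


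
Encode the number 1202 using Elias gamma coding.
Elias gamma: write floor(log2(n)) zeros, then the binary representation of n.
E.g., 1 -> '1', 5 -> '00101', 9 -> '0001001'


num_bits = floor(log2(1202)) + 1 = 11
leading_zeros = num_bits - 1 = 10
binary(1202) = 10010110010

Elias gamma(1202) = '0000000000' + '10010110010' = 000000000010010110010 (21 bits)


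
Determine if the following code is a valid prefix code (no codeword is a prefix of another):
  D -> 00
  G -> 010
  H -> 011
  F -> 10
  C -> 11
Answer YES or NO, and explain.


Checking each pair (does one codeword prefix another?):
  D='00' vs G='010': no prefix
  D='00' vs H='011': no prefix
  D='00' vs F='10': no prefix
  D='00' vs C='11': no prefix
  G='010' vs D='00': no prefix
  G='010' vs H='011': no prefix
  G='010' vs F='10': no prefix
  G='010' vs C='11': no prefix
  H='011' vs D='00': no prefix
  H='011' vs G='010': no prefix
  H='011' vs F='10': no prefix
  H='011' vs C='11': no prefix
  F='10' vs D='00': no prefix
  F='10' vs G='010': no prefix
  F='10' vs H='011': no prefix
  F='10' vs C='11': no prefix
  C='11' vs D='00': no prefix
  C='11' vs G='010': no prefix
  C='11' vs H='011': no prefix
  C='11' vs F='10': no prefix
No violation found over all pairs.

YES -- this is a valid prefix code. No codeword is a prefix of any other codeword.


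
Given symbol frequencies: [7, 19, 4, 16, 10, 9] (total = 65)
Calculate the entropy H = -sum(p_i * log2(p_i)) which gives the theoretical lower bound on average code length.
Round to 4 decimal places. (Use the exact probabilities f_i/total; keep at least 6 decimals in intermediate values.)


Per-symbol terms -p_i * log2(p_i) with p_i = f_i/65:
  p = 7/65 = 0.107692: log2(p) = -3.215013, -p*log2(p) = 0.346232
  p = 19/65 = 0.292308: log2(p) = -1.774440, -p*log2(p) = 0.518683
  p = 4/65 = 0.061538: log2(p) = -4.022368, -p*log2(p) = 0.247530
  p = 16/65 = 0.246154: log2(p) = -2.022368, -p*log2(p) = 0.497814
  p = 10/65 = 0.153846: log2(p) = -2.700440, -p*log2(p) = 0.415452
  p = 9/65 = 0.138462: log2(p) = -2.852443, -p*log2(p) = 0.394954
H = 0.346232 + 0.518683 + 0.247530 + 0.497814 + 0.415452 + 0.394954 = 2.420665

H = 2.4207 bits/symbol


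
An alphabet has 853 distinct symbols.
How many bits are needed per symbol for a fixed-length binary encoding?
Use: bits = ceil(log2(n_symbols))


log2(853) = 9.7364
Bracket: 2^9 = 512 < 853 <= 2^10 = 1024
So ceil(log2(853)) = 10

bits = ceil(log2(853)) = ceil(9.7364) = 10 bits


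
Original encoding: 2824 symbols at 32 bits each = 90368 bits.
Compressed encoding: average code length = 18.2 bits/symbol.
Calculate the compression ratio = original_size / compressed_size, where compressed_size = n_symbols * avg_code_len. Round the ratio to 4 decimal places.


original_size = n_symbols * orig_bits = 2824 * 32 = 90368 bits
compressed_size = n_symbols * avg_code_len = 2824 * 18.2 = 51396.8 bits
ratio = original_size / compressed_size = 90368 / 51396.8 = 1.7582

Compression ratio = 1.7582


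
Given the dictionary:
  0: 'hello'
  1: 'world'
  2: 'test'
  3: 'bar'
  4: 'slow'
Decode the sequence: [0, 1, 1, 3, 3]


Look up each index in the dictionary:
  0 -> 'hello'
  1 -> 'world'
  1 -> 'world'
  3 -> 'bar'
  3 -> 'bar'

Decoded: "hello world world bar bar"


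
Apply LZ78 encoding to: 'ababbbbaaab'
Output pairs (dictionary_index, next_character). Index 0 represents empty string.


LZ78 encoding steps:
Dictionary: {0: ''}
Step 1: w='' (idx 0), next='a' -> output (0, 'a'), add 'a' as idx 1
Step 2: w='' (idx 0), next='b' -> output (0, 'b'), add 'b' as idx 2
Step 3: w='a' (idx 1), next='b' -> output (1, 'b'), add 'ab' as idx 3
Step 4: w='b' (idx 2), next='b' -> output (2, 'b'), add 'bb' as idx 4
Step 5: w='b' (idx 2), next='a' -> output (2, 'a'), add 'ba' as idx 5
Step 6: w='a' (idx 1), next='a' -> output (1, 'a'), add 'aa' as idx 6
Step 7: w='b' (idx 2), end of input -> output (2, '')


Encoded: [(0, 'a'), (0, 'b'), (1, 'b'), (2, 'b'), (2, 'a'), (1, 'a'), (2, '')]


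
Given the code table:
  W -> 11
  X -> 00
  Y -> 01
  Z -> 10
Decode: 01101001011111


Decoding:
01 -> Y
10 -> Z
10 -> Z
01 -> Y
01 -> Y
11 -> W
11 -> W


Result: YZZYYWW


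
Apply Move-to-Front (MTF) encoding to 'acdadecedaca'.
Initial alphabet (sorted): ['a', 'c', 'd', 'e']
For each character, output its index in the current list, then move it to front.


MTF encoding:
'a': index 0 in ['a', 'c', 'd', 'e'] -> ['a', 'c', 'd', 'e']
'c': index 1 in ['a', 'c', 'd', 'e'] -> ['c', 'a', 'd', 'e']
'd': index 2 in ['c', 'a', 'd', 'e'] -> ['d', 'c', 'a', 'e']
'a': index 2 in ['d', 'c', 'a', 'e'] -> ['a', 'd', 'c', 'e']
'd': index 1 in ['a', 'd', 'c', 'e'] -> ['d', 'a', 'c', 'e']
'e': index 3 in ['d', 'a', 'c', 'e'] -> ['e', 'd', 'a', 'c']
'c': index 3 in ['e', 'd', 'a', 'c'] -> ['c', 'e', 'd', 'a']
'e': index 1 in ['c', 'e', 'd', 'a'] -> ['e', 'c', 'd', 'a']
'd': index 2 in ['e', 'c', 'd', 'a'] -> ['d', 'e', 'c', 'a']
'a': index 3 in ['d', 'e', 'c', 'a'] -> ['a', 'd', 'e', 'c']
'c': index 3 in ['a', 'd', 'e', 'c'] -> ['c', 'a', 'd', 'e']
'a': index 1 in ['c', 'a', 'd', 'e'] -> ['a', 'c', 'd', 'e']


Output: [0, 1, 2, 2, 1, 3, 3, 1, 2, 3, 3, 1]


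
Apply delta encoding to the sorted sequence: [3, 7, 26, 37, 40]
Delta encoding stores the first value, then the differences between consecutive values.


First value: 3
Deltas:
  7 - 3 = 4
  26 - 7 = 19
  37 - 26 = 11
  40 - 37 = 3


Delta encoded: [3, 4, 19, 11, 3]


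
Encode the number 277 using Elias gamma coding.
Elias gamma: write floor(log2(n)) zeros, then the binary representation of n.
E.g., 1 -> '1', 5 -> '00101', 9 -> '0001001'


num_bits = floor(log2(277)) + 1 = 9
leading_zeros = num_bits - 1 = 8
binary(277) = 100010101

Elias gamma(277) = '00000000' + '100010101' = 00000000100010101 (17 bits)


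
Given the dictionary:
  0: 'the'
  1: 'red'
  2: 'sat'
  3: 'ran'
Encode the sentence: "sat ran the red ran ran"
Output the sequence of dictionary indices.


Look up each word in the dictionary:
  'sat' -> 2
  'ran' -> 3
  'the' -> 0
  'red' -> 1
  'ran' -> 3
  'ran' -> 3

Encoded: [2, 3, 0, 1, 3, 3]


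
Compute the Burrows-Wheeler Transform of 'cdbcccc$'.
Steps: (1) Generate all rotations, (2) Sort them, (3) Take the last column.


Rotations (sorted):
  0: $cdbcccc -> last char: c
  1: bcccc$cd -> last char: d
  2: c$cdbccc -> last char: c
  3: cc$cdbcc -> last char: c
  4: ccc$cdbc -> last char: c
  5: cccc$cdb -> last char: b
  6: cdbcccc$ -> last char: $
  7: dbcccc$c -> last char: c


BWT = cdcccb$c


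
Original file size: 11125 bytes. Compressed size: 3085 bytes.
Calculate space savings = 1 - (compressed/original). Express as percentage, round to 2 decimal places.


ratio = compressed/original = 3085/11125 = 0.277303
savings = 1 - ratio = 1 - 0.277303 = 0.722697
as a percentage: 0.722697 * 100 = 72.27%

Space savings = 1 - 3085/11125 = 72.27%


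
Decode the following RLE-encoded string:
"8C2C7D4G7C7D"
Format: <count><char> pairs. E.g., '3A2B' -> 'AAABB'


Expanding each <count><char> pair:
  8C -> 'CCCCCCCC'
  2C -> 'CC'
  7D -> 'DDDDDDD'
  4G -> 'GGGG'
  7C -> 'CCCCCCC'
  7D -> 'DDDDDDD'

Decoded = CCCCCCCCCCDDDDDDDGGGGCCCCCCCDDDDDDD


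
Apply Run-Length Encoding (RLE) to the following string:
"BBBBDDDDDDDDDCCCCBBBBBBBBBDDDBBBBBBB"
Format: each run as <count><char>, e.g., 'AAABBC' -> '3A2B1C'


Scanning runs left to right:
  i=0: run of 'B' x 4 -> '4B'
  i=4: run of 'D' x 9 -> '9D'
  i=13: run of 'C' x 4 -> '4C'
  i=17: run of 'B' x 9 -> '9B'
  i=26: run of 'D' x 3 -> '3D'
  i=29: run of 'B' x 7 -> '7B'

RLE = 4B9D4C9B3D7B


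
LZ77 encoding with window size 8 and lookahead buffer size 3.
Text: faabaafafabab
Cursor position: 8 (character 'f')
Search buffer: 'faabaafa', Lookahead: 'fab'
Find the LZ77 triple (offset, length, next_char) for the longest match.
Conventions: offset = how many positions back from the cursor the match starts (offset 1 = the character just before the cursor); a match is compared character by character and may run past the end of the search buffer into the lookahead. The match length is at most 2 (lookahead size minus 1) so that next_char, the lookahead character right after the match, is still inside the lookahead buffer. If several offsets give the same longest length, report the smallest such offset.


Try each offset into the search buffer:
  offset=1 (pos 7, char 'a'): match length 0
  offset=2 (pos 6, char 'f'): match length 2
  offset=3 (pos 5, char 'a'): match length 0
  offset=4 (pos 4, char 'a'): match length 0
  offset=5 (pos 3, char 'b'): match length 0
  offset=6 (pos 2, char 'a'): match length 0
  offset=7 (pos 1, char 'a'): match length 0
  offset=8 (pos 0, char 'f'): match length 2
Longest match has length 2, found at offsets 2, 8; take the smallest, offset 2.
next_char = character at position 8 + 2 = 10 -> 'b'

Best match: offset=2, length=2 (matching 'fa' starting at position 6)
LZ77 triple: (2, 2, 'b')
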